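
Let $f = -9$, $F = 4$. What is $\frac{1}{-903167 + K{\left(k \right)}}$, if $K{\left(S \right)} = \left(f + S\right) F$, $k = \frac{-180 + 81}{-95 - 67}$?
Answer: $- \frac{9}{8128805} \approx -1.1072 \cdot 10^{-6}$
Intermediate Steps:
$k = \frac{11}{18}$ ($k = - \frac{99}{-162} = \left(-99\right) \left(- \frac{1}{162}\right) = \frac{11}{18} \approx 0.61111$)
$K{\left(S \right)} = -36 + 4 S$ ($K{\left(S \right)} = \left(-9 + S\right) 4 = -36 + 4 S$)
$\frac{1}{-903167 + K{\left(k \right)}} = \frac{1}{-903167 + \left(-36 + 4 \cdot \frac{11}{18}\right)} = \frac{1}{-903167 + \left(-36 + \frac{22}{9}\right)} = \frac{1}{-903167 - \frac{302}{9}} = \frac{1}{- \frac{8128805}{9}} = - \frac{9}{8128805}$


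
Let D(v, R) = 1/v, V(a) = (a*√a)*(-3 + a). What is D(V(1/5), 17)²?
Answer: 3125/196 ≈ 15.944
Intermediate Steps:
V(a) = a^(3/2)*(-3 + a)
D(V(1/5), 17)² = (1/((1/5)^(3/2)*(-3 + 1/5)))² = (1/((⅕)^(3/2)*(-3 + ⅕)))² = (1/((√5/25)*(-14/5)))² = (1/(-14*√5/125))² = (-25*√5/14)² = 3125/196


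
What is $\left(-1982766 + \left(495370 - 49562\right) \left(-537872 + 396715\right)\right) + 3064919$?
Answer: $-62927837703$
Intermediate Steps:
$\left(-1982766 + \left(495370 - 49562\right) \left(-537872 + 396715\right)\right) + 3064919 = \left(-1982766 + 445808 \left(-141157\right)\right) + 3064919 = \left(-1982766 - 62928919856\right) + 3064919 = -62930902622 + 3064919 = -62927837703$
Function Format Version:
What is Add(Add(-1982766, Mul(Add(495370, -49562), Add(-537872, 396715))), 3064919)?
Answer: -62927837703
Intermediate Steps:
Add(Add(-1982766, Mul(Add(495370, -49562), Add(-537872, 396715))), 3064919) = Add(Add(-1982766, Mul(445808, -141157)), 3064919) = Add(Add(-1982766, -62928919856), 3064919) = Add(-62930902622, 3064919) = -62927837703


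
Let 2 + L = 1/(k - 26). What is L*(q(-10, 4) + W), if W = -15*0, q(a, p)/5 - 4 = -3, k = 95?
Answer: -685/69 ≈ -9.9275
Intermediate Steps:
q(a, p) = 5 (q(a, p) = 20 + 5*(-3) = 20 - 15 = 5)
L = -137/69 (L = -2 + 1/(95 - 26) = -2 + 1/69 = -137/69 ≈ -1.9855)
W = 0
L*(q(-10, 4) + W) = -137*(5 + 0)/69 = -137/69*5 = -685/69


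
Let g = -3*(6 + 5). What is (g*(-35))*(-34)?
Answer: -39270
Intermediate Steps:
g = -33 (g = -3*11 = -33)
(g*(-35))*(-34) = -33*(-35)*(-34) = 1155*(-34) = -39270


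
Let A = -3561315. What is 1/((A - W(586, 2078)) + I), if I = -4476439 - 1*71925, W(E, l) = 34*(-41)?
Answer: -1/8108285 ≈ -1.2333e-7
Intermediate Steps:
W(E, l) = -1394
I = -4548364 (I = -4476439 - 71925 = -4548364)
1/((A - W(586, 2078)) + I) = 1/((-3561315 - 1*(-1394)) - 4548364) = 1/((-3561315 + 1394) - 4548364) = 1/(-3559921 - 4548364) = 1/(-8108285) = -1/8108285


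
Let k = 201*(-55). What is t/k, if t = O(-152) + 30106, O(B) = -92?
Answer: -30014/11055 ≈ -2.7150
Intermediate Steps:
k = -11055
t = 30014 (t = -92 + 30106 = 30014)
t/k = 30014/(-11055) = 30014*(-1/11055) = -30014/11055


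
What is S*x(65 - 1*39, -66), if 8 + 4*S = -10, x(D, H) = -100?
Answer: 450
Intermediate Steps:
S = -9/2 (S = -2 + (1/4)*(-10) = -2 - 5/2 = -9/2 ≈ -4.5000)
S*x(65 - 1*39, -66) = -9/2*(-100) = 450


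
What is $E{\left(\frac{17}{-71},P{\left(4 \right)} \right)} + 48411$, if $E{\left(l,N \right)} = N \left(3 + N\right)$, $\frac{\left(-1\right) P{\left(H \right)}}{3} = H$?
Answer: $48519$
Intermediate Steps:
$P{\left(H \right)} = - 3 H$
$E{\left(\frac{17}{-71},P{\left(4 \right)} \right)} + 48411 = \left(-3\right) 4 \left(3 - 12\right) + 48411 = - 12 \left(3 - 12\right) + 48411 = \left(-12\right) \left(-9\right) + 48411 = 108 + 48411 = 48519$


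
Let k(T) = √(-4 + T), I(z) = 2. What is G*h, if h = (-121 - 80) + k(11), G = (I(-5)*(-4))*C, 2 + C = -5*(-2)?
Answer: 12864 - 64*√7 ≈ 12695.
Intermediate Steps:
C = 8 (C = -2 - 5*(-2) = -2 + 10 = 8)
G = -64 (G = (2*(-4))*8 = -8*8 = -64)
h = -201 + √7 (h = (-121 - 80) + √(-4 + 11) = -201 + √7 ≈ -198.35)
G*h = -64*(-201 + √7) = 12864 - 64*√7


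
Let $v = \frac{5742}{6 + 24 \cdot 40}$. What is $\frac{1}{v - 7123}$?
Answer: $- \frac{161}{1145846} \approx -0.00014051$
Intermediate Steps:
$v = \frac{957}{161}$ ($v = \frac{5742}{6 + 960} = \frac{5742}{966} = 5742 \cdot \frac{1}{966} = \frac{957}{161} \approx 5.9441$)
$\frac{1}{v - 7123} = \frac{1}{\frac{957}{161} - 7123} = \frac{1}{- \frac{1145846}{161}} = - \frac{161}{1145846}$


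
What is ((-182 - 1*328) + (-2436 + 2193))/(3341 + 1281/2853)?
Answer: -716103/3177718 ≈ -0.22535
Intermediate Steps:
((-182 - 1*328) + (-2436 + 2193))/(3341 + 1281/2853) = ((-182 - 328) - 243)/(3341 + 1281*(1/2853)) = (-510 - 243)/(3341 + 427/951) = -753/3177718/951 = -753*951/3177718 = -716103/3177718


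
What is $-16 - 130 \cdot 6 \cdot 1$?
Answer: $-796$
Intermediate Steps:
$-16 - 130 \cdot 6 \cdot 1 = -16 - 780 = -796$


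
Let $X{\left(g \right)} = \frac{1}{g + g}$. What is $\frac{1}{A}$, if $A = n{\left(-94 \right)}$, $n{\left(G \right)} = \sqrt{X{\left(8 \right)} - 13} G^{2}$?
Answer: $- \frac{i \sqrt{23}}{152421} \approx - 3.1464 \cdot 10^{-5} i$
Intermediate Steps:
$X{\left(g \right)} = \frac{1}{2 g}$
$n{\left(G \right)} = \frac{3 i \sqrt{23} G^{2}}{4}$ ($n{\left(G \right)} = \sqrt{\frac{1}{2 \cdot 8} - 13} G^{2} = \sqrt{\frac{1}{2} \cdot \frac{1}{8} - 13} G^{2} = \sqrt{\frac{1}{16} - 13} G^{2} = \sqrt{- \frac{207}{16}} G^{2} = \frac{3 i \sqrt{23}}{4} G^{2} = \frac{3 i \sqrt{23} G^{2}}{4}$)
$A = 6627 i \sqrt{23}$ ($A = \frac{3 i \sqrt{23} \left(-94\right)^{2}}{4} = \frac{3}{4} i \sqrt{23} \cdot 8836 = 6627 i \sqrt{23} \approx 31782.0 i$)
$\frac{1}{A} = \frac{1}{6627 i \sqrt{23}} = - \frac{i \sqrt{23}}{152421}$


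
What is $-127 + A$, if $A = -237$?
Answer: $-364$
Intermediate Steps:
$-127 + A = -127 - 237 = -364$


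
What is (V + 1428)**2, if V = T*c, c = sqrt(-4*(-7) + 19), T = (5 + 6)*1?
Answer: 2044871 + 31416*sqrt(47) ≈ 2.2602e+6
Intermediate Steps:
T = 11 (T = 11*1 = 11)
c = sqrt(47) (c = sqrt(28 + 19) = sqrt(47) ≈ 6.8557)
V = 11*sqrt(47) ≈ 75.412
(V + 1428)**2 = (11*sqrt(47) + 1428)**2 = (1428 + 11*sqrt(47))**2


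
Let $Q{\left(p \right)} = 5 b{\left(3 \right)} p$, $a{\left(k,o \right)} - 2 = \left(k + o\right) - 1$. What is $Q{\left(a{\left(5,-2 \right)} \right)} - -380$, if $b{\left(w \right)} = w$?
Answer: $440$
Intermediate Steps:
$a{\left(k,o \right)} = 1 + k + o$ ($a{\left(k,o \right)} = 2 - \left(1 - k - o\right) = 2 + \left(-1 + k + o\right) = 1 + k + o$)
$Q{\left(p \right)} = 15 p$ ($Q{\left(p \right)} = 5 \cdot 3 p = 15 p$)
$Q{\left(a{\left(5,-2 \right)} \right)} - -380 = 15 \left(1 + 5 - 2\right) - -380 = 15 \cdot 4 + 380 = 60 + 380 = 440$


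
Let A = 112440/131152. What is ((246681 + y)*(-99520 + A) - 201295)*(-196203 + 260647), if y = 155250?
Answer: -21129914477180045710/8197 ≈ -2.5778e+15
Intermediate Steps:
A = 14055/16394 (A = 112440*(1/131152) = 14055/16394 ≈ 0.85733)
((246681 + y)*(-99520 + A) - 201295)*(-196203 + 260647) = ((246681 + 155250)*(-99520 + 14055/16394) - 201295)*(-196203 + 260647) = (401931*(-1631516825/16394) - 201295)*64444 = (-655757188989075/16394 - 201295)*64444 = -655760489019305/16394*64444 = -21129914477180045710/8197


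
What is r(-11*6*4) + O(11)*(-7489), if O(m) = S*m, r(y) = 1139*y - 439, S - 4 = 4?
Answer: -960167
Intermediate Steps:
S = 8 (S = 4 + 4 = 8)
r(y) = -439 + 1139*y
O(m) = 8*m
r(-11*6*4) + O(11)*(-7489) = (-439 + 1139*(-11*6*4)) + (8*11)*(-7489) = (-439 + 1139*(-66*4)) + 88*(-7489) = (-439 + 1139*(-264)) - 659032 = (-439 - 300696) - 659032 = -301135 - 659032 = -960167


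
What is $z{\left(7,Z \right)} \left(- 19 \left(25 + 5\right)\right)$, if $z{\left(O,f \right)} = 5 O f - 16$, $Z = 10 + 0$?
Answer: $-190380$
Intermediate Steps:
$Z = 10$
$z{\left(O,f \right)} = -16 + 5 O f$ ($z{\left(O,f \right)} = 5 O f - 16 = -16 + 5 O f$)
$z{\left(7,Z \right)} \left(- 19 \left(25 + 5\right)\right) = \left(-16 + 5 \cdot 7 \cdot 10\right) \left(- 19 \left(25 + 5\right)\right) = \left(-16 + 350\right) \left(\left(-19\right) 30\right) = 334 \left(-570\right) = -190380$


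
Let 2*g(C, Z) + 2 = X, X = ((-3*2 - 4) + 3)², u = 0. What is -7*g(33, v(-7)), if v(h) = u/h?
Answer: -329/2 ≈ -164.50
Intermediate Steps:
X = 49 (X = ((-6 - 4) + 3)² = (-10 + 3)² = (-7)² = 49)
v(h) = 0 (v(h) = 0/h = 0)
g(C, Z) = 47/2 (g(C, Z) = -1 + (½)*49 = -1 + 49/2 = 47/2)
-7*g(33, v(-7)) = -7*47/2 = -329/2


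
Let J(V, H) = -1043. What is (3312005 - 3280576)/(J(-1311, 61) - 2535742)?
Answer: -31429/2536785 ≈ -0.012389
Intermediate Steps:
(3312005 - 3280576)/(J(-1311, 61) - 2535742) = (3312005 - 3280576)/(-1043 - 2535742) = 31429/(-2536785) = 31429*(-1/2536785) = -31429/2536785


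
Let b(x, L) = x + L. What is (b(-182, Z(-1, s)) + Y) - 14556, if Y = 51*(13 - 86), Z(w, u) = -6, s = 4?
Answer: -18467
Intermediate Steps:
b(x, L) = L + x
Y = -3723 (Y = 51*(-73) = -3723)
(b(-182, Z(-1, s)) + Y) - 14556 = ((-6 - 182) - 3723) - 14556 = (-188 - 3723) - 14556 = -3911 - 14556 = -18467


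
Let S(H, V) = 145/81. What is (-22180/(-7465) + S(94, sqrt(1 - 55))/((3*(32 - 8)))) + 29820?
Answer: 259674075557/8707176 ≈ 29823.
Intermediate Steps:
S(H, V) = 145/81 (S(H, V) = 145*(1/81) = 145/81)
(-22180/(-7465) + S(94, sqrt(1 - 55))/((3*(32 - 8)))) + 29820 = (-22180/(-7465) + 145/(81*((3*(32 - 8))))) + 29820 = (-22180*(-1/7465) + 145/(81*((3*24)))) + 29820 = (4436/1493 + (145/81)/72) + 29820 = (4436/1493 + (145/81)*(1/72)) + 29820 = (4436/1493 + 145/5832) + 29820 = 26087237/8707176 + 29820 = 259674075557/8707176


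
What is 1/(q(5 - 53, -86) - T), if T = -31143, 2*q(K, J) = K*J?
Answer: 1/33207 ≈ 3.0114e-5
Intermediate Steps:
q(K, J) = J*K/2 (q(K, J) = (K*J)/2 = (J*K)/2 = J*K/2)
1/(q(5 - 53, -86) - T) = 1/((½)*(-86)*(5 - 53) - 1*(-31143)) = 1/((½)*(-86)*(-48) + 31143) = 1/(2064 + 31143) = 1/33207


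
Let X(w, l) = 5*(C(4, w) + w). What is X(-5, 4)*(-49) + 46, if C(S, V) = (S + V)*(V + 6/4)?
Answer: 827/2 ≈ 413.50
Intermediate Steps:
C(S, V) = (3/2 + V)*(S + V) (C(S, V) = (S + V)*(V + 6*(¼)) = (S + V)*(V + 3/2) = (S + V)*(3/2 + V) = (3/2 + V)*(S + V))
X(w, l) = 30 + 5*w² + 65*w/2 (X(w, l) = 5*((w² + (3/2)*4 + 3*w/2 + 4*w) + w) = 5*((w² + 6 + 3*w/2 + 4*w) + w) = 5*((6 + w² + 11*w/2) + w) = 5*(6 + w² + 13*w/2) = 30 + 5*w² + 65*w/2)
X(-5, 4)*(-49) + 46 = (30 + 5*(-5)² + (65/2)*(-5))*(-49) + 46 = (30 + 5*25 - 325/2)*(-49) + 46 = (30 + 125 - 325/2)*(-49) + 46 = -15/2*(-49) + 46 = 735/2 + 46 = 827/2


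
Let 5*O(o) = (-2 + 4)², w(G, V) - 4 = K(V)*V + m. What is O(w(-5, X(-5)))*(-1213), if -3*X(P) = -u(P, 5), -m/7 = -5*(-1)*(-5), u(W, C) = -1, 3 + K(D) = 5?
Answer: -4852/5 ≈ -970.40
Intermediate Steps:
K(D) = 2 (K(D) = -3 + 5 = 2)
m = 175 (m = -7*(-5*(-1))*(-5) = -35*(-5) = -7*(-25) = 175)
X(P) = -⅓ (X(P) = -(-1)*(-1)/3 = -⅓*1 = -⅓)
w(G, V) = 179 + 2*V (w(G, V) = 4 + (2*V + 175) = 4 + (175 + 2*V) = 179 + 2*V)
O(o) = ⅘ (O(o) = (-2 + 4)²/5 = (⅕)*2² = (⅕)*4 = ⅘)
O(w(-5, X(-5)))*(-1213) = (⅘)*(-1213) = -4852/5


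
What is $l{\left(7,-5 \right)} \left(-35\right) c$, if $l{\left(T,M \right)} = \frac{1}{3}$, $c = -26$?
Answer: $\frac{910}{3} \approx 303.33$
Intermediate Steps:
$l{\left(T,M \right)} = \frac{1}{3}$
$l{\left(7,-5 \right)} \left(-35\right) c = \frac{1}{3} \left(-35\right) \left(-26\right) = \left(- \frac{35}{3}\right) \left(-26\right) = \frac{910}{3}$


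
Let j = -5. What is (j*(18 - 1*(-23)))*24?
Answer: -4920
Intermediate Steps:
(j*(18 - 1*(-23)))*24 = -5*(18 - 1*(-23))*24 = -5*(18 + 23)*24 = -5*41*24 = -205*24 = -4920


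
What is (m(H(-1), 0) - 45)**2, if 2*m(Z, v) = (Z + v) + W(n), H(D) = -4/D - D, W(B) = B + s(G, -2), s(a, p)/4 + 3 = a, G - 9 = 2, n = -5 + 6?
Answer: 676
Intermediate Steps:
n = 1
G = 11 (G = 9 + 2 = 11)
s(a, p) = -12 + 4*a
W(B) = 32 + B (W(B) = B + (-12 + 4*11) = B + (-12 + 44) = B + 32 = 32 + B)
H(D) = -D - 4/D
m(Z, v) = 33/2 + Z/2 + v/2 (m(Z, v) = ((Z + v) + (32 + 1))/2 = ((Z + v) + 33)/2 = (33 + Z + v)/2 = 33/2 + Z/2 + v/2)
(m(H(-1), 0) - 45)**2 = ((33/2 + (-1*(-1) - 4/(-1))/2 + (1/2)*0) - 45)**2 = ((33/2 + (1 - 4*(-1))/2 + 0) - 45)**2 = ((33/2 + (1 + 4)/2 + 0) - 45)**2 = ((33/2 + (1/2)*5 + 0) - 45)**2 = ((33/2 + 5/2 + 0) - 45)**2 = (19 - 45)**2 = (-26)**2 = 676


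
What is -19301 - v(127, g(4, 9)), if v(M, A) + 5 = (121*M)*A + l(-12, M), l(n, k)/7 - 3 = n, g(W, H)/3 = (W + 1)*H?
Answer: -2093778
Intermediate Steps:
g(W, H) = 3*H*(1 + W) (g(W, H) = 3*((W + 1)*H) = 3*((1 + W)*H) = 3*(H*(1 + W)) = 3*H*(1 + W))
l(n, k) = 21 + 7*n
v(M, A) = -68 + 121*A*M (v(M, A) = -5 + ((121*M)*A + (21 + 7*(-12))) = -5 + (121*A*M + (21 - 84)) = -5 + (121*A*M - 63) = -5 + (-63 + 121*A*M) = -68 + 121*A*M)
-19301 - v(127, g(4, 9)) = -19301 - (-68 + 121*(3*9*(1 + 4))*127) = -19301 - (-68 + 121*(3*9*5)*127) = -19301 - (-68 + 121*135*127) = -19301 - (-68 + 2074545) = -19301 - 1*2074477 = -19301 - 2074477 = -2093778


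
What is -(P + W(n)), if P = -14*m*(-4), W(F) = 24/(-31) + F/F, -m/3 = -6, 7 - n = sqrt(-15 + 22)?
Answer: -31255/31 ≈ -1008.2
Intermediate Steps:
n = 7 - sqrt(7) (n = 7 - sqrt(-15 + 22) = 7 - sqrt(7) ≈ 4.3542)
m = 18 (m = -3*(-6) = 18)
W(F) = 7/31 (W(F) = 24*(-1/31) + 1 = -24/31 + 1 = 7/31)
P = 1008 (P = -14*18*(-4) = -252*(-4) = 1008)
-(P + W(n)) = -(1008 + 7/31) = -1*31255/31 = -31255/31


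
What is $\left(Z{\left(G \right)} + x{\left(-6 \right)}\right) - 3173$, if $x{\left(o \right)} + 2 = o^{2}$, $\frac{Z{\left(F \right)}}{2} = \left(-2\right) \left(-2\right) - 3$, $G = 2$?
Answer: $-3137$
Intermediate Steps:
$Z{\left(F \right)} = 2$ ($Z{\left(F \right)} = 2 \left(\left(-2\right) \left(-2\right) - 3\right) = 2 \left(4 - 3\right) = 2 \cdot 1 = 2$)
$x{\left(o \right)} = -2 + o^{2}$
$\left(Z{\left(G \right)} + x{\left(-6 \right)}\right) - 3173 = \left(2 - \left(2 - \left(-6\right)^{2}\right)\right) - 3173 = \left(2 + \left(-2 + 36\right)\right) - 3173 = \left(2 + 34\right) - 3173 = 36 - 3173 = -3137$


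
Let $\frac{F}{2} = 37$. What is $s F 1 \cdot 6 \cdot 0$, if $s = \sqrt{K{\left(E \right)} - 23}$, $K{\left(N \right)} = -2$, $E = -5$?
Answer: $0$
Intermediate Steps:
$F = 74$ ($F = 2 \cdot 37 = 74$)
$s = 5 i$ ($s = \sqrt{-2 - 23} = \sqrt{-25} = 5 i \approx 5.0 i$)
$s F 1 \cdot 6 \cdot 0 = 5 i 74 \cdot 1 \cdot 6 \cdot 0 = 370 i 6 \cdot 0 = 370 i 0 = 0$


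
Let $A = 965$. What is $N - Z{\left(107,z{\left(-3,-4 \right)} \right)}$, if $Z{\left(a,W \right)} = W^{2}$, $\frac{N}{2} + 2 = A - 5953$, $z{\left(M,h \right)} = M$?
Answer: $-9989$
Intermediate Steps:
$N = -9980$ ($N = -4 + 2 \left(965 - 5953\right) = -4 + 2 \left(-4988\right) = -4 - 9976 = -9980$)
$N - Z{\left(107,z{\left(-3,-4 \right)} \right)} = -9980 - \left(-3\right)^{2} = -9980 - 9 = -9989$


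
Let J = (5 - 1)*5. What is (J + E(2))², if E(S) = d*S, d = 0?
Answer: 400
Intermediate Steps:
J = 20 (J = 4*5 = 20)
E(S) = 0 (E(S) = 0*S = 0)
(J + E(2))² = (20 + 0)² = 20² = 400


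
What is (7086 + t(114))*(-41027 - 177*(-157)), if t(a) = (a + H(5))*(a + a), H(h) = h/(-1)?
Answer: -422795244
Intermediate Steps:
H(h) = -h (H(h) = h*(-1) = -h)
t(a) = 2*a*(-5 + a) (t(a) = (a - 1*5)*(a + a) = (a - 5)*(2*a) = (-5 + a)*(2*a) = 2*a*(-5 + a))
(7086 + t(114))*(-41027 - 177*(-157)) = (7086 + 2*114*(-5 + 114))*(-41027 - 177*(-157)) = (7086 + 2*114*109)*(-41027 + 27789) = (7086 + 24852)*(-13238) = 31938*(-13238) = -422795244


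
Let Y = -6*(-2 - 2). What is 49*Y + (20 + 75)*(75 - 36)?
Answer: 4881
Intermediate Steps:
Y = 24 (Y = -6*(-4) = 24)
49*Y + (20 + 75)*(75 - 36) = 49*24 + (20 + 75)*(75 - 36) = 1176 + 95*39 = 1176 + 3705 = 4881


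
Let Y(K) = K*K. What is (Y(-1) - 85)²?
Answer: 7056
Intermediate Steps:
Y(K) = K²
(Y(-1) - 85)² = ((-1)² - 85)² = (1 - 85)² = (-84)² = 7056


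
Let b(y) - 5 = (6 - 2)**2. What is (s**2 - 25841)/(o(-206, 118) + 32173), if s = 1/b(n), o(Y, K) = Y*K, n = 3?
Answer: -2279176/693693 ≈ -3.2856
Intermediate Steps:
b(y) = 21 (b(y) = 5 + (6 - 2)**2 = 5 + 4**2 = 5 + 16 = 21)
o(Y, K) = K*Y
s = 1/21 ≈ 0.047619
(s**2 - 25841)/(o(-206, 118) + 32173) = ((1/21)**2 - 25841)/(118*(-206) + 32173) = (1/441 - 25841)/(-24308 + 32173) = -11395880/441/7865 = -11395880/441*1/7865 = -2279176/693693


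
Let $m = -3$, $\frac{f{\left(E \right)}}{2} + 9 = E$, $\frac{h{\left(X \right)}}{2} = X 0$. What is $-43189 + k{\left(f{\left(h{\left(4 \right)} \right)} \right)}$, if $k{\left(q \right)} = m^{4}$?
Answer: $-43108$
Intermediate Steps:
$h{\left(X \right)} = 0$ ($h{\left(X \right)} = 2 X 0 = 2 \cdot 0 = 0$)
$f{\left(E \right)} = -18 + 2 E$
$k{\left(q \right)} = 81$ ($k{\left(q \right)} = \left(-3\right)^{4} = 81$)
$-43189 + k{\left(f{\left(h{\left(4 \right)} \right)} \right)} = -43189 + 81 = -43108$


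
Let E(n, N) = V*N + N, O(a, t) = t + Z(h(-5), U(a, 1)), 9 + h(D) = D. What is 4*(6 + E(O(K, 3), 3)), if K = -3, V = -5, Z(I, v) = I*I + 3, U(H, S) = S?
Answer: -24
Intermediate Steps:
h(D) = -9 + D
Z(I, v) = 3 + I² (Z(I, v) = I² + 3 = 3 + I²)
O(a, t) = 199 + t (O(a, t) = t + (3 + (-9 - 5)²) = t + (3 + (-14)²) = t + (3 + 196) = t + 199 = 199 + t)
E(n, N) = -4*N (E(n, N) = -5*N + N = -4*N)
4*(6 + E(O(K, 3), 3)) = 4*(6 - 4*3) = 4*(6 - 12) = 4*(-6) = -24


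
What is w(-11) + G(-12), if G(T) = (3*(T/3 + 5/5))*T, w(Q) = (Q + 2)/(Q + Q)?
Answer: 2385/22 ≈ 108.41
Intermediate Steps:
w(Q) = (2 + Q)/(2*Q) (w(Q) = (2 + Q)/((2*Q)) = (2 + Q)*(1/(2*Q)) = (2 + Q)/(2*Q))
G(T) = T*(3 + T) (G(T) = (3*(T*(⅓) + 5*(⅕)))*T = (3*(T/3 + 1))*T = (3*(1 + T/3))*T = (3 + T)*T = T*(3 + T))
w(-11) + G(-12) = (½)*(2 - 11)/(-11) - 12*(3 - 12) = (½)*(-1/11)*(-9) - 12*(-9) = 9/22 + 108 = 2385/22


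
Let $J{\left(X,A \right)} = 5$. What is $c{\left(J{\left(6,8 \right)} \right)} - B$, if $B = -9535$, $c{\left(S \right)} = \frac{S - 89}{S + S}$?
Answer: $\frac{47633}{5} \approx 9526.6$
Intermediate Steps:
$c{\left(S \right)} = \frac{-89 + S}{2 S}$
$c{\left(J{\left(6,8 \right)} \right)} - B = \frac{-89 + 5}{2 \cdot 5} - -9535 = \frac{1}{2} \cdot \frac{1}{5} \left(-84\right) + 9535 = - \frac{42}{5} + 9535 = \frac{47633}{5}$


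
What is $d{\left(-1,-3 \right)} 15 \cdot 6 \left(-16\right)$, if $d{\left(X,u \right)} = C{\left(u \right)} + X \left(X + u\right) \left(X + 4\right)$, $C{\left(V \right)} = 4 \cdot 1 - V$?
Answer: $-27360$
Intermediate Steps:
$C{\left(V \right)} = 4 - V$
$d{\left(X,u \right)} = 4 - u + X \left(4 + X\right) \left(X + u\right)$ ($d{\left(X,u \right)} = \left(4 - u\right) + X \left(X + u\right) \left(X + 4\right) = \left(4 - u\right) + X \left(X + u\right) \left(4 + X\right) = \left(4 - u\right) + X \left(4 + X\right) \left(X + u\right) = 4 - u + X \left(4 + X\right) \left(X + u\right)$)
$d{\left(-1,-3 \right)} 15 \cdot 6 \left(-16\right) = \left(4 + \left(-1\right)^{3} - -3 + 4 \left(-1\right)^{2} - 3 \left(-1\right)^{2} + 4 \left(-1\right) \left(-3\right)\right) 15 \cdot 6 \left(-16\right) = \left(4 - 1 + 3 + 4 \cdot 1 - 3 + 12\right) 90 \left(-16\right) = \left(4 - 1 + 3 + 4 - 3 + 12\right) \left(-1440\right) = 19 \left(-1440\right) = -27360$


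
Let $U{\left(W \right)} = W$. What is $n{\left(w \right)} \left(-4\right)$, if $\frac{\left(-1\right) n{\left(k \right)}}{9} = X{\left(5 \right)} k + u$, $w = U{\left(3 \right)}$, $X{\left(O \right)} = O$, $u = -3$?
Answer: $432$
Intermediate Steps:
$w = 3$
$n{\left(k \right)} = 27 - 45 k$ ($n{\left(k \right)} = - 9 \left(5 k - 3\right) = - 9 \left(-3 + 5 k\right) = 27 - 45 k$)
$n{\left(w \right)} \left(-4\right) = \left(27 - 135\right) \left(-4\right) = \left(-108\right) \left(-4\right) = 432$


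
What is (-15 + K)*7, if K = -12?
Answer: -189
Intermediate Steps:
(-15 + K)*7 = (-15 - 12)*7 = -27*7 = -189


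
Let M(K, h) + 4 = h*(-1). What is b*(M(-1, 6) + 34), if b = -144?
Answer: -3456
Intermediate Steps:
M(K, h) = -4 - h (M(K, h) = -4 + h*(-1) = -4 - h)
b*(M(-1, 6) + 34) = -144*((-4 - 1*6) + 34) = -144*((-4 - 6) + 34) = -144*(-10 + 34) = -144*24 = -3456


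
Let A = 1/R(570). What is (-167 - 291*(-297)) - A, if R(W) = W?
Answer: 49168199/570 ≈ 86260.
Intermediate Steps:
A = 1/570 ≈ 0.0017544
(-167 - 291*(-297)) - A = (-167 - 291*(-297)) - 1*1/570 = (-167 + 86427) - 1/570 = 86260 - 1/570 = 49168199/570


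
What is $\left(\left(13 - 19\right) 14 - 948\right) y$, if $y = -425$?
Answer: $438600$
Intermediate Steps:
$\left(\left(13 - 19\right) 14 - 948\right) y = \left(\left(13 - 19\right) 14 - 948\right) \left(-425\right) = \left(\left(-6\right) 14 - 948\right) \left(-425\right) = \left(-84 - 948\right) \left(-425\right) = \left(-1032\right) \left(-425\right) = 438600$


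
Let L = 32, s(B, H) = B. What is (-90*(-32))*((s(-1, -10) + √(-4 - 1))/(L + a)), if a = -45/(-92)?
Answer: -264960/2989 + 264960*I*√5/2989 ≈ -88.645 + 198.22*I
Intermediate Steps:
a = 45/92 (a = -45*(-1/92) = 45/92 ≈ 0.48913)
(-90*(-32))*((s(-1, -10) + √(-4 - 1))/(L + a)) = (-90*(-32))*((-1 + √(-4 - 1))/(32 + 45/92)) = 2880*((-1 + √(-5))/(2989/92)) = 2880*((-1 + I*√5)*(92/2989)) = 2880*(-92/2989 + 92*I*√5/2989) = -264960/2989 + 264960*I*√5/2989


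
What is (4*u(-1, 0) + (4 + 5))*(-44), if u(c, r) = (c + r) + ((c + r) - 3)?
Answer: 484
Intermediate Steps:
u(c, r) = -3 + 2*c + 2*r (u(c, r) = (c + r) + (-3 + c + r) = -3 + 2*c + 2*r)
(4*u(-1, 0) + (4 + 5))*(-44) = (4*(-3 + 2*(-1) + 2*0) + (4 + 5))*(-44) = (4*(-3 - 2 + 0) + 9)*(-44) = (4*(-5) + 9)*(-44) = (-20 + 9)*(-44) = -11*(-44) = 484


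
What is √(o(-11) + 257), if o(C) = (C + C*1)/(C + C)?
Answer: √258 ≈ 16.062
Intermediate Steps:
o(C) = 1 (o(C) = (C + C)/((2*C)) = (2*C)*(1/(2*C)) = 1)
√(o(-11) + 257) = √(1 + 257) = √258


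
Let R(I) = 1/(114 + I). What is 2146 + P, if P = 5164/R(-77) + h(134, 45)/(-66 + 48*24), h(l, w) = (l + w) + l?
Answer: 209830717/1086 ≈ 1.9321e+5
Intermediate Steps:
h(l, w) = w + 2*l
P = 207500161/1086 (P = 5164/(1/(114 - 77)) + (45 + 2*134)/(-66 + 48*24) = 5164/(1/37) + (45 + 268)/(-66 + 1152) = 5164/(1/37) + 313/1086 = 5164*37 + 313*(1/1086) = 191068 + 313/1086 = 207500161/1086 ≈ 1.9107e+5)
2146 + P = 2146 + 207500161/1086 = 209830717/1086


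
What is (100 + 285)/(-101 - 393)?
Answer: -385/494 ≈ -0.77935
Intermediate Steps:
(100 + 285)/(-101 - 393) = 385/(-494) = 385*(-1/494) = -385/494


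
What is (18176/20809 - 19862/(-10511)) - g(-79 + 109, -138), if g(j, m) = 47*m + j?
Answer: 1412682620238/218723399 ≈ 6458.8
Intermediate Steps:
g(j, m) = j + 47*m
(18176/20809 - 19862/(-10511)) - g(-79 + 109, -138) = (18176/20809 - 19862/(-10511)) - ((-79 + 109) + 47*(-138)) = (18176*(1/20809) - 19862*(-1/10511)) - (30 - 6486) = (18176/20809 + 19862/10511) - 1*(-6456) = 604356294/218723399 + 6456 = 1412682620238/218723399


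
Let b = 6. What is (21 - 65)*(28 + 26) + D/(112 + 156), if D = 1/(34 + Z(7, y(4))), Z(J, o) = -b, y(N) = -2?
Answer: -17829503/7504 ≈ -2376.0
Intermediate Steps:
Z(J, o) = -6 (Z(J, o) = -1*6 = -6)
D = 1/28 (D = 1/(34 - 6) = 1/28 ≈ 0.035714)
(21 - 65)*(28 + 26) + D/(112 + 156) = (21 - 65)*(28 + 26) + 1/(28*(112 + 156)) = -44*54 + (1/28)/268 = -2376 + (1/28)*(1/268) = -2376 + 1/7504 = -17829503/7504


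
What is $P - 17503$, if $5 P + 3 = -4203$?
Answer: $- \frac{91721}{5} \approx -18344.0$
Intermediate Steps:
$P = - \frac{4206}{5}$ ($P = - \frac{3}{5} + \frac{1}{5} \left(-4203\right) = - \frac{3}{5} - \frac{4203}{5} = - \frac{4206}{5} \approx -841.2$)
$P - 17503 = - \frac{4206}{5} - 17503 = - \frac{91721}{5}$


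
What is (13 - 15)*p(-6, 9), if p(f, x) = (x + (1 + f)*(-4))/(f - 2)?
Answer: 29/4 ≈ 7.2500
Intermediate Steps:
p(f, x) = (-4 + x - 4*f)/(-2 + f) (p(f, x) = (x + (-4 - 4*f))/(-2 + f) = (-4 + x - 4*f)/(-2 + f))
(13 - 15)*p(-6, 9) = (13 - 15)*((-4 + 9 - 4*(-6))/(-2 - 6)) = -2*(-4 + 9 + 24)/(-8) = -(-1)*29/4 = -2*(-29/8) = 29/4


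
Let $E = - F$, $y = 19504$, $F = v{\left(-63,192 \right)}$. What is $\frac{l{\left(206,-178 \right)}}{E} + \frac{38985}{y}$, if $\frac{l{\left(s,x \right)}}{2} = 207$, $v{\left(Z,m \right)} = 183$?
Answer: $- \frac{13629}{51728} \approx -0.26347$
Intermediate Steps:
$F = 183$
$l{\left(s,x \right)} = 414$ ($l{\left(s,x \right)} = 2 \cdot 207 = 414$)
$E = -183$ ($E = \left(-1\right) 183 = -183$)
$\frac{l{\left(206,-178 \right)}}{E} + \frac{38985}{y} = \frac{414}{-183} + \frac{38985}{19504} = 414 \left(- \frac{1}{183}\right) + 38985 \cdot \frac{1}{19504} = - \frac{138}{61} + \frac{1695}{848} = - \frac{13629}{51728}$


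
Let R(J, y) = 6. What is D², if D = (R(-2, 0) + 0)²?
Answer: 1296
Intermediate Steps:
D = 36 (D = (6 + 0)² = 6² = 36)
D² = 36² = 1296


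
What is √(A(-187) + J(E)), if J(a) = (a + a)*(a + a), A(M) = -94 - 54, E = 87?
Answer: 4*√1883 ≈ 173.57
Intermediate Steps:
A(M) = -148
J(a) = 4*a² (J(a) = (2*a)*(2*a) = 4*a²)
√(A(-187) + J(E)) = √(-148 + 4*87²) = √(-148 + 4*7569) = √(-148 + 30276) = √30128 = 4*√1883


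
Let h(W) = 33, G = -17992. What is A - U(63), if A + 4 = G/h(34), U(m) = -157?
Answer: -12943/33 ≈ -392.21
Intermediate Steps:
A = -18124/33 (A = -4 - 17992/33 = -18124/33 ≈ -549.21)
A - U(63) = -18124/33 - 1*(-157) = -18124/33 + 157 = -12943/33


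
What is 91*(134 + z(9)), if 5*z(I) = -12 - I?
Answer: 59059/5 ≈ 11812.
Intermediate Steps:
z(I) = -12/5 - I/5 (z(I) = (-12 - I)/5 = -12/5 - I/5)
91*(134 + z(9)) = 91*(134 + (-12/5 - 1/5*9)) = 91*(134 + (-12/5 - 9/5)) = 91*(134 - 21/5) = 91*(649/5) = 59059/5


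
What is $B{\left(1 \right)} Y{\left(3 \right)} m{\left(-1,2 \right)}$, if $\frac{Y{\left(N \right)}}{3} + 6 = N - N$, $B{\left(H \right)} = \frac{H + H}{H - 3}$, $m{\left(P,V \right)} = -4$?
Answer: $-72$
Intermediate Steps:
$B{\left(H \right)} = \frac{2 H}{-3 + H}$
$Y{\left(N \right)} = -18$ ($Y{\left(N \right)} = -18 + 3 \left(N - N\right) = -18 + 3 \cdot 0 = -18 + 0 = -18$)
$B{\left(1 \right)} Y{\left(3 \right)} m{\left(-1,2 \right)} = 2 \cdot 1 \frac{1}{-3 + 1} \left(-18\right) \left(-4\right) = 2 \cdot 1 \frac{1}{-2} \left(-18\right) \left(-4\right) = 2 \cdot 1 \left(- \frac{1}{2}\right) \left(-18\right) \left(-4\right) = \left(-1\right) \left(-18\right) \left(-4\right) = 18 \left(-4\right) = -72$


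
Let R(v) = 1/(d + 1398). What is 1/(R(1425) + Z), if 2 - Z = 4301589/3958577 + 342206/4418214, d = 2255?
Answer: 31945193347179567/26711610714398411 ≈ 1.1959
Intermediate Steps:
Z = 7309845550024/8744920160739 (Z = 2 - (4301589/3958577 + 342206/4418214) = 2 - (4301589*(1/3958577) + 342206*(1/4418214)) = 2 - (4301589/3958577 + 171103/2209107) = 2 - 1*10179994771454/8744920160739 = 2 - 10179994771454/8744920160739 = 7309845550024/8744920160739 ≈ 0.83590)
R(v) = 1/3653 (R(v) = 1/(2255 + 1398) = 1/3653)
1/(R(1425) + Z) = 1/(1/3653 + 7309845550024/8744920160739) = 1/(26711610714398411/31945193347179567) = 31945193347179567/26711610714398411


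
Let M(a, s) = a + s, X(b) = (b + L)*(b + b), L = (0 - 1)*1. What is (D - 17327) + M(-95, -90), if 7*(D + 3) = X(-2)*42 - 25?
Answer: -122126/7 ≈ -17447.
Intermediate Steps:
L = -1 (L = -1*1 = -1)
X(b) = 2*b*(-1 + b) (X(b) = (b - 1)*(b + b) = (-1 + b)*(2*b) = 2*b*(-1 + b))
D = 458/7 (D = -3 + ((2*(-2)*(-1 - 2))*42 - 25)/7 = -3 + ((2*(-2)*(-3))*42 - 25)/7 = -3 + (12*42 - 25)/7 = -3 + (504 - 25)/7 = -3 + (⅐)*479 = -3 + 479/7 = 458/7 ≈ 65.429)
(D - 17327) + M(-95, -90) = (458/7 - 17327) + (-95 - 90) = -120831/7 - 185 = -122126/7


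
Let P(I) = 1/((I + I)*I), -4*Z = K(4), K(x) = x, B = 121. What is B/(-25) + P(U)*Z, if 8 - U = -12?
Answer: -3873/800 ≈ -4.8412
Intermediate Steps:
U = 20 (U = 8 - 1*(-12) = 8 + 12 = 20)
Z = -1 (Z = -¼*4 = -1)
P(I) = 1/(2*I²) (P(I) = 1/((2*I)*I) = 1/(2*I²))
B/(-25) + P(U)*Z = 121/(-25) + ((½)/20²)*(-1) = 121*(-1/25) + ((½)*(1/400))*(-1) = -121/25 + (1/800)*(-1) = -121/25 - 1/800 = -3873/800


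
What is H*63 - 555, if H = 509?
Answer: 31512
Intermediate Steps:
H*63 - 555 = 509*63 - 555 = 32067 - 555 = 31512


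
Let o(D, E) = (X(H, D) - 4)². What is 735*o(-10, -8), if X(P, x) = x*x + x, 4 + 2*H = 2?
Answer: 5436060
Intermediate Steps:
H = -1 (H = -2 + (½)*2 = -2 + 1 = -1)
X(P, x) = x + x² (X(P, x) = x² + x = x + x²)
o(D, E) = (-4 + D*(1 + D))² (o(D, E) = (D*(1 + D) - 4)² = (-4 + D*(1 + D))²)
735*o(-10, -8) = 735*(-4 - 10*(1 - 10))² = 735*(-4 - 10*(-9))² = 735*(-4 + 90)² = 735*86² = 735*7396 = 5436060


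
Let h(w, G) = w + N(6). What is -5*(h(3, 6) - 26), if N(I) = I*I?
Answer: -65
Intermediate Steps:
N(I) = I**2
h(w, G) = 36 + w (h(w, G) = w + 6**2 = w + 36 = 36 + w)
-5*(h(3, 6) - 26) = -5*((36 + 3) - 26) = -5*(39 - 26) = -5*13 = -65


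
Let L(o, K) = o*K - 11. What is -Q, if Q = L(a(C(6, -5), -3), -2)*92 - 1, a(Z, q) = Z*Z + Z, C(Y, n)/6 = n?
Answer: 161093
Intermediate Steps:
C(Y, n) = 6*n
a(Z, q) = Z + Z**2 (a(Z, q) = Z**2 + Z = Z + Z**2)
L(o, K) = -11 + K*o (L(o, K) = K*o - 11 = -11 + K*o)
Q = -161093 (Q = (-11 - 2*6*(-5)*(1 + 6*(-5)))*92 - 1 = (-11 - (-60)*(1 - 30))*92 - 1 = (-11 - (-60)*(-29))*92 - 1 = (-11 - 2*870)*92 - 1 = (-11 - 1740)*92 - 1 = -1751*92 - 1 = -161092 - 1 = -161093)
-Q = -1*(-161093) = 161093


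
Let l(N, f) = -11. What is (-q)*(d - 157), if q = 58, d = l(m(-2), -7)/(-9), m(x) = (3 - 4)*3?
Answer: 81316/9 ≈ 9035.1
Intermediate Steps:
m(x) = -3 (m(x) = -1*3 = -3)
d = 11/9 (d = -11/(-9) = -11*(-⅑) = 11/9 ≈ 1.2222)
(-q)*(d - 157) = (-1*58)*(11/9 - 157) = -58*(-1402/9) = 81316/9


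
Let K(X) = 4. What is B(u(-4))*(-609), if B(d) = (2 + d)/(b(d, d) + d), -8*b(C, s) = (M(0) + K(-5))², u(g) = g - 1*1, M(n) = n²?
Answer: -261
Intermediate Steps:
u(g) = -1 + g (u(g) = g - 1 = -1 + g)
b(C, s) = -2 (b(C, s) = -(0² + 4)²/8 = -(0 + 4)²/8 = -⅛*4² = -⅛*16 = -2)
B(d) = (2 + d)/(-2 + d)
B(u(-4))*(-609) = ((2 + (-1 - 4))/(-2 + (-1 - 4)))*(-609) = ((2 - 5)/(-2 - 5))*(-609) = (-3/(-7))*(-609) = -⅐*(-3)*(-609) = (3/7)*(-609) = -261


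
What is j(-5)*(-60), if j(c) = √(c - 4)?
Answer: -180*I ≈ -180.0*I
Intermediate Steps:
j(c) = √(-4 + c)
j(-5)*(-60) = √(-4 - 5)*(-60) = √(-9)*(-60) = (3*I)*(-60) = -180*I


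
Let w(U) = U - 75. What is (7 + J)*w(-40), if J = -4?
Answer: -345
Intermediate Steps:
w(U) = -75 + U
(7 + J)*w(-40) = (7 - 4)*(-75 - 40) = 3*(-115) = -345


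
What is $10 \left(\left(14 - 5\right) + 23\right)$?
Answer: $320$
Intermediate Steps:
$10 \left(\left(14 - 5\right) + 23\right) = 10 \left(9 + 23\right) = 10 \cdot 32 = 320$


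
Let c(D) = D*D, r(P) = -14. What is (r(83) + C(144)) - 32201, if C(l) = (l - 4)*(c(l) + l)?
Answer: 2890985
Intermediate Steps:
c(D) = D**2
C(l) = (-4 + l)*(l + l**2) (C(l) = (l - 4)*(l**2 + l) = (-4 + l)*(l + l**2))
(r(83) + C(144)) - 32201 = (-14 + 144*(-4 + 144**2 - 3*144)) - 32201 = (-14 + 144*(-4 + 20736 - 432)) - 32201 = (-14 + 144*20300) - 32201 = (-14 + 2923200) - 32201 = 2923186 - 32201 = 2890985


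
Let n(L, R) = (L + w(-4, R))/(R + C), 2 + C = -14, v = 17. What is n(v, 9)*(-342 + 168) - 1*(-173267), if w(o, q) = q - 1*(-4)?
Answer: 1218089/7 ≈ 1.7401e+5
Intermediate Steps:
w(o, q) = 4 + q (w(o, q) = q + 4 = 4 + q)
C = -16 (C = -2 - 14 = -16)
n(L, R) = (4 + L + R)/(-16 + R) (n(L, R) = (L + (4 + R))/(R - 16) = (4 + L + R)/(-16 + R))
n(v, 9)*(-342 + 168) - 1*(-173267) = ((4 + 17 + 9)/(-16 + 9))*(-342 + 168) - 1*(-173267) = (30/(-7))*(-174) + 173267 = -⅐*30*(-174) + 173267 = -30/7*(-174) + 173267 = 5220/7 + 173267 = 1218089/7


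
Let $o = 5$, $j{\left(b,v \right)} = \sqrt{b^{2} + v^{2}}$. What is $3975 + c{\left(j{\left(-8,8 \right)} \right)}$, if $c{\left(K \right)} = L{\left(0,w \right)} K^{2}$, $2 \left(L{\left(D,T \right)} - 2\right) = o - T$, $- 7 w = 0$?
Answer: $4551$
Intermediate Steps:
$w = 0$ ($w = \left(- \frac{1}{7}\right) 0 = 0$)
$L{\left(D,T \right)} = \frac{9}{2} - \frac{T}{2}$ ($L{\left(D,T \right)} = 2 + \frac{5 - T}{2} = 2 - \left(- \frac{5}{2} + \frac{T}{2}\right) = \frac{9}{2} - \frac{T}{2}$)
$c{\left(K \right)} = \frac{9 K^{2}}{2}$ ($c{\left(K \right)} = \left(\frac{9}{2} - 0\right) K^{2} = \left(\frac{9}{2} + 0\right) K^{2} = \frac{9 K^{2}}{2}$)
$3975 + c{\left(j{\left(-8,8 \right)} \right)} = 3975 + \frac{9 \left(\sqrt{\left(-8\right)^{2} + 8^{2}}\right)^{2}}{2} = 3975 + \frac{9 \left(\sqrt{64 + 64}\right)^{2}}{2} = 3975 + \frac{9 \left(\sqrt{128}\right)^{2}}{2} = 3975 + \frac{9 \left(8 \sqrt{2}\right)^{2}}{2} = 3975 + \frac{9}{2} \cdot 128 = 3975 + 576 = 4551$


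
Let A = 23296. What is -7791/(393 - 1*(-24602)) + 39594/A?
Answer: 404076447/291141760 ≈ 1.3879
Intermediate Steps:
-7791/(393 - 1*(-24602)) + 39594/A = -7791/(393 - 1*(-24602)) + 39594/23296 = -7791/(393 + 24602) + 39594*(1/23296) = -7791/24995 + 19797/11648 = 404076447/291141760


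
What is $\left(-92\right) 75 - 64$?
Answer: $-6964$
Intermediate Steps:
$\left(-92\right) 75 - 64 = -6900 - 64 = -6964$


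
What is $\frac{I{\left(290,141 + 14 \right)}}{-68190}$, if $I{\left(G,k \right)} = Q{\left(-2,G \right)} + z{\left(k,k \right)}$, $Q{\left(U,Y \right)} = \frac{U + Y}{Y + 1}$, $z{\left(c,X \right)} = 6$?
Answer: $- \frac{113}{1102405} \approx -0.0001025$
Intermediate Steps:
$Q{\left(U,Y \right)} = \frac{U + Y}{1 + Y}$
$I{\left(G,k \right)} = 6 + \frac{-2 + G}{1 + G}$ ($I{\left(G,k \right)} = \frac{-2 + G}{1 + G} + 6 = 6 + \frac{-2 + G}{1 + G}$)
$\frac{I{\left(290,141 + 14 \right)}}{-68190} = \frac{\frac{1}{1 + 290} \left(4 + 7 \cdot 290\right)}{-68190} = \frac{4 + 2030}{291} \left(- \frac{1}{68190}\right) = \frac{1}{291} \cdot 2034 \left(- \frac{1}{68190}\right) = \frac{678}{97} \left(- \frac{1}{68190}\right) = - \frac{113}{1102405}$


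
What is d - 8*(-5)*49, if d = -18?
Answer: 1942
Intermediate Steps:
d - 8*(-5)*49 = -18 - 8*(-5)*49 = -18 + 40*49 = -18 + 1960 = 1942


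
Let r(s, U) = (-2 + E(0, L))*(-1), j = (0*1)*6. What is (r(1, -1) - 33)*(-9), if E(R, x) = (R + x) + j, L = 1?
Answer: 288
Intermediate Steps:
j = 0 (j = 0*6 = 0)
E(R, x) = R + x (E(R, x) = (R + x) + 0 = R + x)
r(s, U) = 1 (r(s, U) = (-2 + (0 + 1))*(-1) = (-2 + 1)*(-1) = -1*(-1) = 1)
(r(1, -1) - 33)*(-9) = (1 - 33)*(-9) = -32*(-9) = 288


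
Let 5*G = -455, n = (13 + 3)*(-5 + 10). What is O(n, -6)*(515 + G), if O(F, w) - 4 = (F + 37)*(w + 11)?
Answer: 249736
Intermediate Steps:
n = 80 (n = 16*5 = 80)
G = -91 (G = (⅕)*(-455) = -91)
O(F, w) = 4 + (11 + w)*(37 + F) (O(F, w) = 4 + (F + 37)*(w + 11) = 4 + (37 + F)*(11 + w) = 4 + (11 + w)*(37 + F))
O(n, -6)*(515 + G) = (411 + 11*80 + 37*(-6) + 80*(-6))*(515 - 91) = (411 + 880 - 222 - 480)*424 = 589*424 = 249736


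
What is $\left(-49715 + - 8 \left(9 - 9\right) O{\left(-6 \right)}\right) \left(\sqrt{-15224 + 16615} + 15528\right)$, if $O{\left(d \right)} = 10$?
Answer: $-771974520 - 49715 \sqrt{1391} \approx -7.7383 \cdot 10^{8}$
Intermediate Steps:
$\left(-49715 + - 8 \left(9 - 9\right) O{\left(-6 \right)}\right) \left(\sqrt{-15224 + 16615} + 15528\right) = \left(-49715 + - 8 \left(9 - 9\right) 10\right) \left(\sqrt{-15224 + 16615} + 15528\right) = \left(-49715 + \left(-8\right) 0 \cdot 10\right) \left(\sqrt{1391} + 15528\right) = \left(-49715 + 0 \cdot 10\right) \left(15528 + \sqrt{1391}\right) = \left(-49715 + 0\right) \left(15528 + \sqrt{1391}\right) = - 49715 \left(15528 + \sqrt{1391}\right) = -771974520 - 49715 \sqrt{1391}$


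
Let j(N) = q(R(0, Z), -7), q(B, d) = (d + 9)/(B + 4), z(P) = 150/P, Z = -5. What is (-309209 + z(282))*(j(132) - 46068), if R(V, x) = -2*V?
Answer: 669489671865/47 ≈ 1.4244e+10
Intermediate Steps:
q(B, d) = (9 + d)/(4 + B)
j(N) = ½ (j(N) = (9 - 7)/(4 - 2*0) = 2/(4 + 0) = 2/4 = (¼)*2 = ½)
(-309209 + z(282))*(j(132) - 46068) = (-309209 + 150/282)*(½ - 46068) = (-309209 + 150*(1/282))*(-92135/2) = (-309209 + 25/47)*(-92135/2) = -14532798/47*(-92135/2) = 669489671865/47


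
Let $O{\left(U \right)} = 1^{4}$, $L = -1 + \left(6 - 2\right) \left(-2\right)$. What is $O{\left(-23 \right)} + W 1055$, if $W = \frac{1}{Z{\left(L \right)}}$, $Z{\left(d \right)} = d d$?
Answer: $\frac{1136}{81} \approx 14.025$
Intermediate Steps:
$L = -9$ ($L = -1 + 4 \left(-2\right) = -1 - 8 = -9$)
$O{\left(U \right)} = 1$
$Z{\left(d \right)} = d^{2}$
$W = \frac{1}{81}$ ($W = \frac{1}{\left(-9\right)^{2}} = \frac{1}{81} \approx 0.012346$)
$O{\left(-23 \right)} + W 1055 = 1 + \frac{1}{81} \cdot 1055 = 1 + \frac{1055}{81} = \frac{1136}{81}$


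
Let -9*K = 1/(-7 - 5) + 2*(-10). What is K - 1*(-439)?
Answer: 47653/108 ≈ 441.23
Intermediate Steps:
K = 241/108 (K = -(1/(-7 - 5) + 2*(-10))/9 = -(1/(-12) - 20)/9 = -(-1/12 - 20)/9 = -⅑*(-241/12) = 241/108 ≈ 2.2315)
K - 1*(-439) = 241/108 - 1*(-439) = 241/108 + 439 = 47653/108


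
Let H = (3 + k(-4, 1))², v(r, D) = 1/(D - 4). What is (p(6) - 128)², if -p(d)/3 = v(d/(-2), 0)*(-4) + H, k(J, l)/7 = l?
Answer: 185761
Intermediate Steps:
k(J, l) = 7*l
v(r, D) = 1/(-4 + D)
H = 100 (H = (3 + 7*1)² = (3 + 7)² = 10² = 100)
p(d) = -303 (p(d) = -3*(-4/(-4 + 0) + 100) = -3*(-4/(-4) + 100) = -3*(-¼*(-4) + 100) = -3*(1 + 100) = -3*101 = -303)
(p(6) - 128)² = (-303 - 128)² = (-431)² = 185761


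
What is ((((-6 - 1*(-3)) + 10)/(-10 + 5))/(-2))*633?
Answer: 4431/10 ≈ 443.10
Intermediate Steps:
((((-6 - 1*(-3)) + 10)/(-10 + 5))/(-2))*633 = ((((-6 + 3) + 10)/(-5))*(-1/2))*633 = (((-3 + 10)*(-1/5))*(-1/2))*633 = ((7*(-1/5))*(-1/2))*633 = -7/5*(-1/2)*633 = (7/10)*633 = 4431/10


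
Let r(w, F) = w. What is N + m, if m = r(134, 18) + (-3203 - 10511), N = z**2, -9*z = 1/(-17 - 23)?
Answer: -1759967999/129600 ≈ -13580.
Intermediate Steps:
z = 1/360 (z = -1/(9*(-17 - 23)) = -1/9/(-40) = -1/9*(-1/40) = 1/360 ≈ 0.0027778)
N = 1/129600 (N = (1/360)**2 = 1/129600 ≈ 7.7161e-6)
m = -13580 (m = 134 + (-3203 - 10511) = 134 - 13714 = -13580)
N + m = 1/129600 - 13580 = -1759967999/129600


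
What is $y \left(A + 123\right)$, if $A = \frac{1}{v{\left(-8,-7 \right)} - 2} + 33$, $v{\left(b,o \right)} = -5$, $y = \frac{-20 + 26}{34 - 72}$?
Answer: $- \frac{3273}{133} \approx -24.609$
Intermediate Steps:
$y = - \frac{3}{19}$ ($y = \frac{6}{-38} = 6 \left(- \frac{1}{38}\right) = - \frac{3}{19} \approx -0.15789$)
$A = \frac{230}{7}$ ($A = \frac{1}{-5 - 2} + 33 = \frac{1}{-7} + 33 = - \frac{1}{7} + 33 = \frac{230}{7} \approx 32.857$)
$y \left(A + 123\right) = - \frac{3 \left(\frac{230}{7} + 123\right)}{19} = \left(- \frac{3}{19}\right) \frac{1091}{7} = - \frac{3273}{133}$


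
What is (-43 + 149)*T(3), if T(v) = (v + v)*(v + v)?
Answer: 3816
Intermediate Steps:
T(v) = 4*v**2 (T(v) = (2*v)*(2*v) = 4*v**2)
(-43 + 149)*T(3) = (-43 + 149)*(4*3**2) = 106*(4*9) = 106*36 = 3816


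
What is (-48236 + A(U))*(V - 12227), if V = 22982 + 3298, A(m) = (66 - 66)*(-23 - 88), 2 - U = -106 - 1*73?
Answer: -677860508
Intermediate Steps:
U = 181 (U = 2 - (-106 - 1*73) = 2 - (-106 - 73) = 2 - 1*(-179) = 2 + 179 = 181)
A(m) = 0 (A(m) = 0*(-111) = 0)
V = 26280
(-48236 + A(U))*(V - 12227) = (-48236 + 0)*(26280 - 12227) = -48236*14053 = -677860508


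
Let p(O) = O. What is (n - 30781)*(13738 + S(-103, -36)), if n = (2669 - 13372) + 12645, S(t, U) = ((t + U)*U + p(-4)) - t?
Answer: -543355599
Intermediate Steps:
S(t, U) = -4 - t + U*(U + t) (S(t, U) = ((t + U)*U - 4) - t = ((U + t)*U - 4) - t = (U*(U + t) - 4) - t = (-4 + U*(U + t)) - t = -4 - t + U*(U + t))
n = 1942 (n = -10703 + 12645 = 1942)
(n - 30781)*(13738 + S(-103, -36)) = (1942 - 30781)*(13738 + (-4 + (-36)² - 1*(-103) - 36*(-103))) = -28839*(13738 + (-4 + 1296 + 103 + 3708)) = -28839*(13738 + 5103) = -28839*18841 = -543355599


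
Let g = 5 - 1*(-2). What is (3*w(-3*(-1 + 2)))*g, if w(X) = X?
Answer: -63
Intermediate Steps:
g = 7 (g = 5 + 2 = 7)
(3*w(-3*(-1 + 2)))*g = (3*(-3*(-1 + 2)))*7 = (3*(-3*1))*7 = (3*(-3))*7 = -9*7 = -63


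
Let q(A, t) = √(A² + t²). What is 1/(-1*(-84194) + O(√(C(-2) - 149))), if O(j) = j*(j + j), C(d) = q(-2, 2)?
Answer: 10487/879817348 - √2/1759634696 ≈ 1.1919e-5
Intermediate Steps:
C(d) = 2*√2 (C(d) = √((-2)² + 2²) = √(4 + 4) = √8 = 2*√2)
O(j) = 2*j² (O(j) = j*(2*j) = 2*j²)
1/(-1*(-84194) + O(√(C(-2) - 149))) = 1/(-1*(-84194) + 2*(√(2*√2 - 149))²) = 1/(84194 + 2*(√(-149 + 2*√2))²) = 1/(84194 + 2*(-149 + 2*√2)) = 1/(84194 + (-298 + 4*√2)) = 1/(83896 + 4*√2)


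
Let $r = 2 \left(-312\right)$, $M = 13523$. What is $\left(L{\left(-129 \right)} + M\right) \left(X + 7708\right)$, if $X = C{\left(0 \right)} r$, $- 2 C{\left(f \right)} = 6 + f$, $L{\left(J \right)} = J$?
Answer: $128314520$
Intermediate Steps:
$C{\left(f \right)} = -3 - \frac{f}{2}$ ($C{\left(f \right)} = - \frac{6 + f}{2} = -3 - \frac{f}{2}$)
$r = -624$
$X = 1872$ ($X = \left(-3 - 0\right) \left(-624\right) = \left(-3 + 0\right) \left(-624\right) = \left(-3\right) \left(-624\right) = 1872$)
$\left(L{\left(-129 \right)} + M\right) \left(X + 7708\right) = \left(-129 + 13523\right) \left(1872 + 7708\right) = 13394 \cdot 9580 = 128314520$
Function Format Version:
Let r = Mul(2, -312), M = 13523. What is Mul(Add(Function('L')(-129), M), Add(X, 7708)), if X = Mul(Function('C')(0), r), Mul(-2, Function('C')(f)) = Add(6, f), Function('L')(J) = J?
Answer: 128314520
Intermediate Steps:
Function('C')(f) = Add(-3, Mul(Rational(-1, 2), f)) (Function('C')(f) = Mul(Rational(-1, 2), Add(6, f)) = Add(-3, Mul(Rational(-1, 2), f)))
r = -624
X = 1872 (X = Mul(Add(-3, Mul(Rational(-1, 2), 0)), -624) = Mul(Add(-3, 0), -624) = Mul(-3, -624) = 1872)
Mul(Add(Function('L')(-129), M), Add(X, 7708)) = Mul(Add(-129, 13523), Add(1872, 7708)) = Mul(13394, 9580) = 128314520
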